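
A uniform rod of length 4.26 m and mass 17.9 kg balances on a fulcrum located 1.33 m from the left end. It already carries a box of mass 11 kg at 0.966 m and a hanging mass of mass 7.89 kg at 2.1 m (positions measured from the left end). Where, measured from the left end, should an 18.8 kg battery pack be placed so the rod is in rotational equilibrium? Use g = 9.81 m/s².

Choose the fulcrum (at 1.33 m from the left end) as the axis so the support reaction has zero arm there.
Beam weight: 17.9 × 9.81 = 175.6 N down at 2.13 m → arm 0.8 m, τ = 175.6 × 0.8 = 140.5 N·m clockwise.
Box: 11 × 9.81 = 107.9 N down at 0.966 m → arm 0.364 m, τ = 107.9 × 0.364 = 39.28 N·m counterclockwise.
Hanging mass: 7.89 × 9.81 = 77.4 N down at 2.1 m → arm 0.77 m, τ = 77.4 × 0.77 = 59.6 N·m clockwise.
Net moment of existing loads = 160.8 N·m clockwise.
The battery pack weighs 18.8 × 9.81 = 184.4 N and must supply an equal counterclockwise moment, so its lever arm about the fulcrum is 160.8 / 184.4 = 0.872 m.
That puts it at 1.33 − 0.872 = 0.458 m from the left end.

x ≈ 0.458 m from the left end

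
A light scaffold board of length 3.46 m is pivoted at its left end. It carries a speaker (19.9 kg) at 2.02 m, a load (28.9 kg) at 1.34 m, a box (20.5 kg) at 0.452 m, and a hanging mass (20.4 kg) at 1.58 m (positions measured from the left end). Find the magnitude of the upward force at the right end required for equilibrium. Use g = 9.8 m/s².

About the left end:
Speaker: 19.9 × 9.8 = 195 N down at 2.02 m → arm 2.02 m, τ = 195 × 2.02 = 393.9 N·m clockwise.
Load: 28.9 × 9.8 = 283.2 N down at 1.34 m → arm 1.34 m, τ = 283.2 × 1.34 = 379.5 N·m clockwise.
Box: 20.5 × 9.8 = 200.9 N down at 0.452 m → arm 0.452 m, τ = 200.9 × 0.452 = 90.81 N·m clockwise.
Hanging mass: 20.4 × 9.8 = 199.9 N down at 1.58 m → arm 1.58 m, τ = 199.9 × 1.58 = 315.8 N·m clockwise.
Net moment of the loads = 1180 N·m clockwise.
The upward force F acts at the right end, arm 3.46 m, giving F × 3.46 counterclockwise.
Setting net torque to zero: F × 3.46 = 1180 → F = 1180 / 3.46 = 341 N.

F ≈ 341 N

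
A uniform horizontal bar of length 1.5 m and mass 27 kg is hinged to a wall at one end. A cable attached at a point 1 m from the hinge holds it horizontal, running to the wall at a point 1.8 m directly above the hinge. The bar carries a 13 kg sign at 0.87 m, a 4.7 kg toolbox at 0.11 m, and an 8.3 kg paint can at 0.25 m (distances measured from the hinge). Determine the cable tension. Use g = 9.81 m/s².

T ≈ 383 N

Sum moments about the hinge (the unknown hinge reaction has zero arm there).
Beam weight: 27 × 9.81 = 264.9 N down at 0.75 m → arm 0.75 m, τ = 264.9 × 0.75 = 198.7 N·m clockwise.
Sign: 13 × 9.81 = 127.5 N down at 0.87 m → arm 0.87 m, τ = 127.5 × 0.87 = 110.9 N·m clockwise.
Toolbox: 4.7 × 9.81 = 46.11 N down at 0.11 m → arm 0.11 m, τ = 46.11 × 0.11 = 5.072 N·m clockwise.
Paint can: 8.3 × 9.81 = 81.42 N down at 0.25 m → arm 0.25 m, τ = 81.42 × 0.25 = 20.36 N·m clockwise.
Total clockwise load moment = 335 N·m.
The cable tension T acts at 1 m; only its component perpendicular to the bar, T sinθ, produces torque. sinθ = h/√(h²+d²) = 1.8/√(1.8²+1²) = 0.8742.
Balancing moments: T × 1 × 0.8742 = 335, giving T = 335 / 0.8742 = 383 N.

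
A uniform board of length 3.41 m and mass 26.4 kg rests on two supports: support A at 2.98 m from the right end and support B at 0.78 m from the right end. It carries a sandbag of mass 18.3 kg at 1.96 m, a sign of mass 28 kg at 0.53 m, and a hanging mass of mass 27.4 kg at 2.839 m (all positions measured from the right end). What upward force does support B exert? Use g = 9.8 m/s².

R_B ≈ 556 N

Take moments about support A.
Beam weight: 26.4 × 9.8 = 258.7 N down at 1.705 m → arm 1.275 m, τ = 258.7 × 1.275 = 329.8 N·m clockwise.
Sandbag: 18.3 × 9.8 = 179.3 N down at 1.96 m → arm 1.02 m, τ = 179.3 × 1.02 = 182.9 N·m clockwise.
Sign: 28 × 9.8 = 274.4 N down at 0.53 m → arm 2.45 m, τ = 274.4 × 2.45 = 672.3 N·m clockwise.
Hanging mass: 27.4 × 9.8 = 268.5 N down at 2.839 m → arm 0.141 m, τ = 268.5 × 0.141 = 37.86 N·m clockwise.
Net load moment about support A = 1223 N·m clockwise.
Reaction R at support B is upward at 0.78 m, arm 2.2 m → moment R × 2.2 counterclockwise.
Setting net torque to zero: R × 2.2 = 1223 → R = 556 N.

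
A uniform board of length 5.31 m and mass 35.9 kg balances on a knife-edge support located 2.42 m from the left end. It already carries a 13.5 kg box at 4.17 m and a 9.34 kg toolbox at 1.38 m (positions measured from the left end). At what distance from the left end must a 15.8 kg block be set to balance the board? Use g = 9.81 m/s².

About the knife-edge support (at 2.42 m from the left end):
Beam weight: 35.9 × 9.81 = 352.2 N down at 2.655 m → arm 0.235 m, τ = 352.2 × 0.235 = 82.77 N·m clockwise.
Box: 13.5 × 9.81 = 132.4 N down at 4.17 m → arm 1.75 m, τ = 132.4 × 1.75 = 231.7 N·m clockwise.
Toolbox: 9.34 × 9.81 = 91.63 N down at 1.38 m → arm 1.04 m, τ = 91.63 × 1.04 = 95.3 N·m counterclockwise.
Net moment of existing loads = 219.2 N·m clockwise.
The block weighs 15.8 × 9.81 = 155 N and must supply an equal counterclockwise moment, so its lever arm about the knife-edge support is 219.2 / 155 = 1.41 m.
That puts it at 2.42 − 1.41 = 1.01 m from the left end.

x ≈ 1.01 m from the left end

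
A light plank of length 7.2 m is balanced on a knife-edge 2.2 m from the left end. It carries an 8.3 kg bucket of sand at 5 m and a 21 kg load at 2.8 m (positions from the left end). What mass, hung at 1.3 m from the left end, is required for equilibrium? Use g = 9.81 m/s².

Taking torques about the knife-edge (at 2.2 m from the left end):
Bucket of sand: 8.3 × 9.81 = 81.42 N down at 5 m → arm 2.8 m, τ = 81.42 × 2.8 = 228 N·m clockwise.
Load: 21 × 9.81 = 206 N down at 2.8 m → arm 0.6 m, τ = 206 × 0.6 = 123.6 N·m clockwise.
Net moment of known loads = 351.6 N·m clockwise.
An unknown mass m at 1.3 m has arm 0.9 m; its moment is m·g·0.9 counterclockwise.
Balancing moments: m × 9.81 × 0.9 = 351.6, giving m = 351.6 / (9.81 × 0.9) = 39.8 kg.

m ≈ 39.8 kg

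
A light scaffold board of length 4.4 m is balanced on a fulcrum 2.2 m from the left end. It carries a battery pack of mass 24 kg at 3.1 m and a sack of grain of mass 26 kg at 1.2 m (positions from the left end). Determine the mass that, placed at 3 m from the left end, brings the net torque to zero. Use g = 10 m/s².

About the fulcrum (at 2.2 m from the left end):
Battery pack: 24 × 10 = 240 N down at 3.1 m → arm 0.9 m, τ = 240 × 0.9 = 216 N·m clockwise.
Sack of grain: 26 × 10 = 260 N down at 1.2 m → arm 1 m, τ = 260 × 1 = 260 N·m counterclockwise.
Net moment of known loads = 44 N·m counterclockwise.
An unknown mass m at 3 m has arm 0.8 m; its moment is m·g·0.8 clockwise.
Balancing moments: m × 10 × 0.8 = 44, giving m = 44 / (10 × 0.8) = 5.5 kg.

m ≈ 5.5 kg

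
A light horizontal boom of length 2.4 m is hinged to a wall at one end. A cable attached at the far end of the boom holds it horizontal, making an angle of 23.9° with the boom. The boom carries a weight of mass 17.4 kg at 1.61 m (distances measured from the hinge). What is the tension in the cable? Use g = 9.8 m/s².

T ≈ 282 N

About the hinge:
Weight: 17.4 × 9.8 = 170.5 N down at 1.61 m → arm 1.61 m, τ = 170.5 × 1.61 = 274.5 N·m clockwise.
Total clockwise load moment = 274.5 N·m.
The cable tension T acts at 2.4 m; only its component perpendicular to the boom, T sinθ, produces torque. sin 23.9° = 0.4051.
For rotational equilibrium, T × 2.4 × 0.4051 = 274.5, so T = 274.5 / 0.9722 = 282 N.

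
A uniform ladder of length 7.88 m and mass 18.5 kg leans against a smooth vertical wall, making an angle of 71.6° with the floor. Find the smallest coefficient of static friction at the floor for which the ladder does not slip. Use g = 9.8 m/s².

Taking torques about the foot of the ladder:
Ladder weight 18.5×9.8 = 181.3 N acts at 3.94 m along the ladder; its horizontal arm is 3.94·cos71.6° = 1.244 m → τ = 225.5 N·m clockwise.
Wall normal N acts horizontally at the top; its moment arm is the height L sinθ = 7.88·sin71.6° = 7.477 m, counterclockwise.
For rotational equilibrium, N × 7.477 = 225.5, so N = 30.16 N.
ΣFx = 0 ⇒ f = N_wall = 30.16 N. ΣFy = 0 ⇒ N_floor = 181.3 N.
μ_min = f / N_floor = 30.16 / 181.3 = 0.166.

μ_min ≈ 0.166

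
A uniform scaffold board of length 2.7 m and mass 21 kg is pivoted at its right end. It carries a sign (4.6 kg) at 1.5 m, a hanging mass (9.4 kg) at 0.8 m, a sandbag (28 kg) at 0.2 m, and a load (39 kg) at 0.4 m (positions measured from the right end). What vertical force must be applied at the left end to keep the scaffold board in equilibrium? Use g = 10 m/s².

About the right end:
Beam weight: 21 × 10 = 210 N down at 1.35 m → arm 1.35 m, τ = 210 × 1.35 = 283.5 N·m counterclockwise.
Sign: 4.6 × 10 = 46 N down at 1.5 m → arm 1.5 m, τ = 46 × 1.5 = 69 N·m counterclockwise.
Hanging mass: 9.4 × 10 = 94 N down at 0.8 m → arm 0.8 m, τ = 94 × 0.8 = 75.2 N·m counterclockwise.
Sandbag: 28 × 10 = 280 N down at 0.2 m → arm 0.2 m, τ = 280 × 0.2 = 56 N·m counterclockwise.
Load: 39 × 10 = 390 N down at 0.4 m → arm 0.4 m, τ = 390 × 0.4 = 156 N·m counterclockwise.
Net moment of the loads = 639.7 N·m counterclockwise.
The upward force F acts at the left end, arm 2.7 m, giving F × 2.7 clockwise.
Στ = 0 ⇒ F × 2.7 = 639.7 ⇒ F = 639.7 / 2.7 = 237 N.

F ≈ 237 N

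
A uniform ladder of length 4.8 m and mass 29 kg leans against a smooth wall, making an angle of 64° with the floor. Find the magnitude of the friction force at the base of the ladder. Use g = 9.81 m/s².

f ≈ 69.4 N

About the foot of the ladder:
Ladder weight 29×9.81 = 284.5 N acts at 2.4 m along the ladder; its horizontal arm is 2.4·cos64° = 1.052 m → τ = 299.3 N·m clockwise.
Wall normal N acts horizontally at the top; its moment arm is the height L sinθ = 4.8·sin64° = 4.314 m, counterclockwise.
Balancing moments: N × 4.314 = 299.3, giving N = 69.4 N.
ΣFx = 0: friction at the foot balances the wall's push, so f = N_wall = 69.4 N.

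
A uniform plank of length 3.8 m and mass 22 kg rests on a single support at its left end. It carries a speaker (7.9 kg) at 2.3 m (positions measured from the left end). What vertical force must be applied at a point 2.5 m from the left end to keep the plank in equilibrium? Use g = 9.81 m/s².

Sum moments about the left end (the unknown pivot reaction has zero arm there).
Beam weight: 22 × 9.81 = 215.8 N down at 1.9 m → arm 1.9 m, τ = 215.8 × 1.9 = 410 N·m clockwise.
Speaker: 7.9 × 9.81 = 77.5 N down at 2.3 m → arm 2.3 m, τ = 77.5 × 2.3 = 178.2 N·m clockwise.
Net moment of the loads = 588.2 N·m clockwise.
The upward force F acts at a point 2.5 m from the left end, arm 2.5 m, giving F × 2.5 counterclockwise.
For rotational equilibrium, F × 2.5 = 588.2, so F = 588.2 / 2.5 = 235 N.

F ≈ 235 N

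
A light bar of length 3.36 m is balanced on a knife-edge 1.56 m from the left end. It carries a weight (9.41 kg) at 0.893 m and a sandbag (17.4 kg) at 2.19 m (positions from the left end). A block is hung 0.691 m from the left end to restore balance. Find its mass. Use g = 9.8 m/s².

m ≈ 5.39 kg

Choose the knife-edge (at 1.56 m from the left end) as the axis so the support reaction has zero arm there.
Weight: 9.41 × 9.8 = 92.22 N down at 0.893 m → arm 0.667 m, τ = 92.22 × 0.667 = 61.51 N·m counterclockwise.
Sandbag: 17.4 × 9.8 = 170.5 N down at 2.19 m → arm 0.63 m, τ = 170.5 × 0.63 = 107.4 N·m clockwise.
Net moment of known loads = 45.89 N·m clockwise.
An unknown mass m at 0.691 m has arm 0.869 m; its moment is m·g·0.869 counterclockwise.
Setting net torque to zero: m × 9.8 × 0.869 = 45.89 → m = 45.89 / (9.8 × 0.869) = 5.39 kg.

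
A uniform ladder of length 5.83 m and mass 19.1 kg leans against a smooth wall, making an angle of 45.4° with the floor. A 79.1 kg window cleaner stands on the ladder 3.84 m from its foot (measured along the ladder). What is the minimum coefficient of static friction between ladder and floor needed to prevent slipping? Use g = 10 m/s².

About the foot of the ladder:
Ladder weight 19.1×10 = 191 N acts at 2.915 m along the ladder; its horizontal arm is 2.915·cos45.4° = 2.047 m → τ = 391 N·m clockwise.
Window cleaner: 79.1×10 = 791 N at 3.84 m → arm 2.696 m → τ = 2133 N·m clockwise.
Wall normal N acts horizontally at the top; its moment arm is the height L sinθ = 5.83·sin45.4° = 4.151 m, counterclockwise.
Balancing moments: N × 4.151 = 2524, giving N = 608 N.
ΣFx = 0 ⇒ f = N_wall = 608 N. ΣFy = 0 ⇒ N_floor = 982 N.
μ_min = f / N_floor = 608 / 982 = 0.619.

μ_min ≈ 0.619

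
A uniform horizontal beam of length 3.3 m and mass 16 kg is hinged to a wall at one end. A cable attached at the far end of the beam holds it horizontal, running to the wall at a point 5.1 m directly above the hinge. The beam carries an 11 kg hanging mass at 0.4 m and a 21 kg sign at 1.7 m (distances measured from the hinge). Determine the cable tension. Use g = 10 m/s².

T ≈ 240 N

Choose the hinge as the axis so the unknown hinge reaction has zero arm there.
Beam weight: 16 × 10 = 160 N down at 1.65 m → arm 1.65 m, τ = 160 × 1.65 = 264 N·m clockwise.
Hanging mass: 11 × 10 = 110 N down at 0.4 m → arm 0.4 m, τ = 110 × 0.4 = 44 N·m clockwise.
Sign: 21 × 10 = 210 N down at 1.7 m → arm 1.7 m, τ = 210 × 1.7 = 357 N·m clockwise.
Total clockwise load moment = 665 N·m.
The cable tension T acts at 3.3 m; only its component perpendicular to the beam, T sinθ, produces torque. sinθ = h/√(h²+d²) = 5.1/√(5.1²+3.3²) = 0.8396.
For rotational equilibrium, T × 3.3 × 0.8396 = 665, so T = 665 / 2.771 = 240 N.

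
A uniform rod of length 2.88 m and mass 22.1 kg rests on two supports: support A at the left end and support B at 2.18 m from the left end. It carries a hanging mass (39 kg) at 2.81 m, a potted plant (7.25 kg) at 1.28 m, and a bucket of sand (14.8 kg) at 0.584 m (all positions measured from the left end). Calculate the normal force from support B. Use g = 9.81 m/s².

R_B ≈ 717 N

Taking torques about support A:
Beam weight: 22.1 × 9.81 = 216.8 N down at 1.44 m → arm 1.44 m, τ = 216.8 × 1.44 = 312.2 N·m clockwise.
Hanging mass: 39 × 9.81 = 382.6 N down at 2.81 m → arm 2.81 m, τ = 382.6 × 2.81 = 1075 N·m clockwise.
Potted plant: 7.25 × 9.81 = 71.12 N down at 1.28 m → arm 1.28 m, τ = 71.12 × 1.28 = 91.03 N·m clockwise.
Bucket of sand: 14.8 × 9.81 = 145.2 N down at 0.584 m → arm 0.584 m, τ = 145.2 × 0.584 = 84.8 N·m clockwise.
Net load moment about support A = 1563 N·m clockwise.
Reaction R at support B is upward at 2.18 m, arm 2.18 m → moment R × 2.18 counterclockwise.
Στ = 0 ⇒ R × 2.18 = 1563 ⇒ R = 717 N.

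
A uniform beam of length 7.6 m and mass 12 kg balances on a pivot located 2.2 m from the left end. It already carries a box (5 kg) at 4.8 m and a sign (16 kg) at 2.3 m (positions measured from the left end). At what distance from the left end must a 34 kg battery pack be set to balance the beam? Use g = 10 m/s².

Sum moments about the pivot (at 2.2 m from the left end) (the support reaction has zero arm there).
Beam weight: 12 × 10 = 120 N down at 3.8 m → arm 1.6 m, τ = 120 × 1.6 = 192 N·m clockwise.
Box: 5 × 10 = 50 N down at 4.8 m → arm 2.6 m, τ = 50 × 2.6 = 130 N·m clockwise.
Sign: 16 × 10 = 160 N down at 2.3 m → arm 0.1 m, τ = 160 × 0.1 = 16 N·m clockwise.
Net moment of existing loads = 338 N·m clockwise.
The battery pack weighs 34 × 10 = 340 N and must supply an equal counterclockwise moment, so its lever arm about the pivot is 338 / 340 = 0.994 m.
That puts it at 2.2 − 0.994 = 1.21 m from the left end.

x ≈ 1.21 m from the left end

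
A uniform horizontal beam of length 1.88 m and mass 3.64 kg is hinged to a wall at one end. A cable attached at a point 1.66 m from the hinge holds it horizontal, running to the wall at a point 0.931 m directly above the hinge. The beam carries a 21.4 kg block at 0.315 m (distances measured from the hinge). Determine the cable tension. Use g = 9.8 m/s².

T ≈ 123 N

Taking torques about the hinge:
Beam weight: 3.64 × 9.8 = 35.67 N down at 0.94 m → arm 0.94 m, τ = 35.67 × 0.94 = 33.53 N·m clockwise.
Block: 21.4 × 9.8 = 209.7 N down at 0.315 m → arm 0.315 m, τ = 209.7 × 0.315 = 66.06 N·m clockwise.
Total clockwise load moment = 99.59 N·m.
The cable tension T acts at 1.66 m; only its component perpendicular to the beam, T sinθ, produces torque. sinθ = h/√(h²+d²) = 0.931/√(0.931²+1.66²) = 0.4892.
Setting net torque to zero: T × 1.66 × 0.4892 = 99.59 → T = 99.59 / 0.8121 = 123 N.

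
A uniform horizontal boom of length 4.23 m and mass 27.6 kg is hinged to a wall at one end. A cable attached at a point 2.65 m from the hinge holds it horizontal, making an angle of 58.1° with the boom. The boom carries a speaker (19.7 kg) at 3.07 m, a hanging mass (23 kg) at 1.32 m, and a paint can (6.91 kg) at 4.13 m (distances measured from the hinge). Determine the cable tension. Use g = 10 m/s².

Sum moments about the hinge (the unknown hinge reaction has zero arm there).
Beam weight: 27.6 × 10 = 276 N down at 2.115 m → arm 2.115 m, τ = 276 × 2.115 = 583.7 N·m clockwise.
Speaker: 19.7 × 10 = 197 N down at 3.07 m → arm 3.07 m, τ = 197 × 3.07 = 604.8 N·m clockwise.
Hanging mass: 23 × 10 = 230 N down at 1.32 m → arm 1.32 m, τ = 230 × 1.32 = 303.6 N·m clockwise.
Paint can: 6.91 × 10 = 69.1 N down at 4.13 m → arm 4.13 m, τ = 69.1 × 4.13 = 285.4 N·m clockwise.
Total clockwise load moment = 1778 N·m.
The cable tension T acts at 2.65 m; only its component perpendicular to the boom, T sinθ, produces torque. sin 58.1° = 0.849.
For rotational equilibrium, T × 2.65 × 0.849 = 1778, so T = 1778 / 2.25 = 790 N.

T ≈ 790 N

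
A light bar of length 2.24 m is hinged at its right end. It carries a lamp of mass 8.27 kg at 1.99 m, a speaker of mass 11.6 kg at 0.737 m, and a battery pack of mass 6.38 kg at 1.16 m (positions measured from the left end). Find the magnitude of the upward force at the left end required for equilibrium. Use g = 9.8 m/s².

F ≈ 115 N

Choose the right end as the axis so the unknown pivot reaction has zero arm there.
Lamp: 8.27 × 9.8 = 81.05 N down at 1.99 m → arm 0.25 m, τ = 81.05 × 0.25 = 20.26 N·m counterclockwise.
Speaker: 11.6 × 9.8 = 113.7 N down at 0.737 m → arm 1.503 m, τ = 113.7 × 1.503 = 170.9 N·m counterclockwise.
Battery pack: 6.38 × 9.8 = 62.52 N down at 1.16 m → arm 1.08 m, τ = 62.52 × 1.08 = 67.52 N·m counterclockwise.
Net moment of the loads = 258.7 N·m counterclockwise.
The upward force F acts at the left end, arm 2.24 m, giving F × 2.24 clockwise.
Στ = 0 ⇒ F × 2.24 = 258.7 ⇒ F = 258.7 / 2.24 = 115 N.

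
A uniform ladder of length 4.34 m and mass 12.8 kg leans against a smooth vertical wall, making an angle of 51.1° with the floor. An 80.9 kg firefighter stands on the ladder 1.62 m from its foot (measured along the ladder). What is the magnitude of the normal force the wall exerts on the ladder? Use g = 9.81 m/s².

Taking torques about the foot of the ladder:
Ladder weight 12.8×9.81 = 125.6 N acts at 2.17 m along the ladder; its horizontal arm is 2.17·cos51.1° = 1.363 m → τ = 171.2 N·m clockwise.
Firefighter: 80.9×9.81 = 793.6 N at 1.62 m → arm 1.017 m → τ = 807.1 N·m clockwise.
Wall normal N acts horizontally at the top; its moment arm is the height L sinθ = 4.34·sin51.1° = 3.378 m, counterclockwise.
Setting net torque to zero: N × 3.378 = 978.3 → N = 290 N.

N_wall ≈ 290 N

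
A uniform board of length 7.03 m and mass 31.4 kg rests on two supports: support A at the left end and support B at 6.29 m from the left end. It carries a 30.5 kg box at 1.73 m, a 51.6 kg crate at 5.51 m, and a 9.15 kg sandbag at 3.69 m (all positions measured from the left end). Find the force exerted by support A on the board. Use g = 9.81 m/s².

Sum moments about support B (its reaction then has zero moment arm).
Beam weight: 31.4 × 9.81 = 308 N down at 3.515 m → arm 2.775 m, τ = 308 × 2.775 = 854.7 N·m counterclockwise.
Box: 30.5 × 9.81 = 299.2 N down at 1.73 m → arm 4.56 m, τ = 299.2 × 4.56 = 1364 N·m counterclockwise.
Crate: 51.6 × 9.81 = 506.2 N down at 5.51 m → arm 0.78 m, τ = 506.2 × 0.78 = 394.8 N·m counterclockwise.
Sandbag: 9.15 × 9.81 = 89.76 N down at 3.69 m → arm 2.6 m, τ = 89.76 × 2.6 = 233.4 N·m counterclockwise.
Net load moment about support B = 2847 N·m counterclockwise.
Reaction R at support A is upward at 0 m, arm 6.29 m → moment R × 6.29 clockwise.
Στ = 0 ⇒ R × 6.29 = 2847 ⇒ R = 453 N.

R_A ≈ 453 N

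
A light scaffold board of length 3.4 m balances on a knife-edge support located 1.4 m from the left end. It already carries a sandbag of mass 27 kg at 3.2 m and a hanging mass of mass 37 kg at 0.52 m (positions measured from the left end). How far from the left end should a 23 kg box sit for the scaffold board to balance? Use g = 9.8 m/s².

Sum moments about the knife-edge support (at 1.4 m from the left end) (the support reaction has zero arm there).
Sandbag: 27 × 9.8 = 264.6 N down at 3.2 m → arm 1.8 m, τ = 264.6 × 1.8 = 476.3 N·m clockwise.
Hanging mass: 37 × 9.8 = 362.6 N down at 0.52 m → arm 0.88 m, τ = 362.6 × 0.88 = 319.1 N·m counterclockwise.
Net moment of existing loads = 157.2 N·m clockwise.
The box weighs 23 × 9.8 = 225.4 N and must supply an equal counterclockwise moment, so its lever arm about the knife-edge support is 157.2 / 225.4 = 0.697 m.
That puts it at 1.4 − 0.697 = 0.703 m from the left end.

x ≈ 0.703 m from the left end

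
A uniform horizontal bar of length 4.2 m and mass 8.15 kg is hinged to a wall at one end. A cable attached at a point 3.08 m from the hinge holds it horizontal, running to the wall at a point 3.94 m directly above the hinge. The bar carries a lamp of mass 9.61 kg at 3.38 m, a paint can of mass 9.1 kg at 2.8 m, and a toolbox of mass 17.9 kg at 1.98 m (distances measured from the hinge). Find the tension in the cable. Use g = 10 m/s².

T ≈ 455 N

Taking torques about the hinge:
Beam weight: 8.15 × 10 = 81.5 N down at 2.1 m → arm 2.1 m, τ = 81.5 × 2.1 = 171.2 N·m clockwise.
Lamp: 9.61 × 10 = 96.1 N down at 3.38 m → arm 3.38 m, τ = 96.1 × 3.38 = 324.8 N·m clockwise.
Paint can: 9.1 × 10 = 91 N down at 2.8 m → arm 2.8 m, τ = 91 × 2.8 = 254.8 N·m clockwise.
Toolbox: 17.9 × 10 = 179 N down at 1.98 m → arm 1.98 m, τ = 179 × 1.98 = 354.4 N·m clockwise.
Total clockwise load moment = 1105 N·m.
The cable tension T acts at 3.08 m; only its component perpendicular to the bar, T sinθ, produces torque. sinθ = h/√(h²+d²) = 3.94/√(3.94²+3.08²) = 0.7878.
For rotational equilibrium, T × 3.08 × 0.7878 = 1105, so T = 1105 / 2.426 = 455 N.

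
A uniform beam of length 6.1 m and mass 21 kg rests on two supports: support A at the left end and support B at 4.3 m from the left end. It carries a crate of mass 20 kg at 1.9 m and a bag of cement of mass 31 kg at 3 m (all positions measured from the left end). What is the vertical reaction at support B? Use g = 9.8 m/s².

Taking torques about support A:
Beam weight: 21 × 9.8 = 205.8 N down at 3.05 m → arm 3.05 m, τ = 205.8 × 3.05 = 627.7 N·m clockwise.
Crate: 20 × 9.8 = 196 N down at 1.9 m → arm 1.9 m, τ = 196 × 1.9 = 372.4 N·m clockwise.
Bag of cement: 31 × 9.8 = 303.8 N down at 3 m → arm 3 m, τ = 303.8 × 3 = 911.4 N·m clockwise.
Net load moment about support A = 1912 N·m clockwise.
Reaction R at support B is upward at 4.3 m, arm 4.3 m → moment R × 4.3 counterclockwise.
For rotational equilibrium, R × 4.3 = 1912, so R = 445 N.

R_B ≈ 445 N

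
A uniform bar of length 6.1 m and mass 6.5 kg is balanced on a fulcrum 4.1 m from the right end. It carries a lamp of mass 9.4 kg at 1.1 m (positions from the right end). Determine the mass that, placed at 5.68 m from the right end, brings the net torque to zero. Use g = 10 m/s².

Take moments about the fulcrum (at 4.1 m from the right end).
Beam weight: 6.5 × 10 = 65 N down at 3.05 m → arm 1.05 m, τ = 65 × 1.05 = 68.25 N·m clockwise.
Lamp: 9.4 × 10 = 94 N down at 1.1 m → arm 3 m, τ = 94 × 3 = 282 N·m clockwise.
Net moment of known loads = 350.2 N·m clockwise.
An unknown mass m at 5.68 m has arm 1.58 m; its moment is m·g·1.58 counterclockwise.
Setting net torque to zero: m × 10 × 1.58 = 350.2 → m = 350.2 / (10 × 1.58) = 22.2 kg.

m ≈ 22.2 kg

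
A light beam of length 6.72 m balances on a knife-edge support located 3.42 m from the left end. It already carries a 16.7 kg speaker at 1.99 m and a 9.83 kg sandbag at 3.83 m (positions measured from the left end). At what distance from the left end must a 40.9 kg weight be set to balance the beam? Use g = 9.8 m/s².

x ≈ 3.91 m from the left end

Choose the knife-edge support (at 3.42 m from the left end) as the axis so the support reaction has zero arm there.
Speaker: 16.7 × 9.8 = 163.7 N down at 1.99 m → arm 1.43 m, τ = 163.7 × 1.43 = 234.1 N·m counterclockwise.
Sandbag: 9.83 × 9.8 = 96.33 N down at 3.83 m → arm 0.41 m, τ = 96.33 × 0.41 = 39.5 N·m clockwise.
Net moment of existing loads = 194.6 N·m counterclockwise.
The weight weighs 40.9 × 9.8 = 400.8 N and must supply an equal clockwise moment, so its lever arm about the knife-edge support is 194.6 / 400.8 = 0.486 m.
That puts it at 3.42 + 0.486 = 3.91 m from the left end.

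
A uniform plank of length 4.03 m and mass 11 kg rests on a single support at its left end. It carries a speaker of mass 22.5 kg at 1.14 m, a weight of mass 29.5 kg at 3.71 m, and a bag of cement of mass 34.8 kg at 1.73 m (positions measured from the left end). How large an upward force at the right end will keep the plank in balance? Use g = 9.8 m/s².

Taking torques about the left end:
Beam weight: 11 × 9.8 = 107.8 N down at 2.015 m → arm 2.015 m, τ = 107.8 × 2.015 = 217.2 N·m clockwise.
Speaker: 22.5 × 9.8 = 220.5 N down at 1.14 m → arm 1.14 m, τ = 220.5 × 1.14 = 251.4 N·m clockwise.
Weight: 29.5 × 9.8 = 289.1 N down at 3.71 m → arm 3.71 m, τ = 289.1 × 3.71 = 1073 N·m clockwise.
Bag of cement: 34.8 × 9.8 = 341 N down at 1.73 m → arm 1.73 m, τ = 341 × 1.73 = 589.9 N·m clockwise.
Net moment of the loads = 2132 N·m clockwise.
The upward force F acts at the right end, arm 4.03 m, giving F × 4.03 counterclockwise.
Στ = 0 ⇒ F × 4.03 = 2132 ⇒ F = 2132 / 4.03 = 529 N.

F ≈ 529 N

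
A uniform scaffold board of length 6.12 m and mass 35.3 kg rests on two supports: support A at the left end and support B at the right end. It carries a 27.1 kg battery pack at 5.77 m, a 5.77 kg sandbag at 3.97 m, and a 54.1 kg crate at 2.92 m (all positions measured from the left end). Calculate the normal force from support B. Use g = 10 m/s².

R_B ≈ 728 N

Sum moments about support A (its reaction then has zero moment arm).
Beam weight: 35.3 × 10 = 353 N down at 3.06 m → arm 3.06 m, τ = 353 × 3.06 = 1080 N·m clockwise.
Battery pack: 27.1 × 10 = 271 N down at 5.77 m → arm 5.77 m, τ = 271 × 5.77 = 1564 N·m clockwise.
Sandbag: 5.77 × 10 = 57.7 N down at 3.97 m → arm 3.97 m, τ = 57.7 × 3.97 = 229.1 N·m clockwise.
Crate: 54.1 × 10 = 541 N down at 2.92 m → arm 2.92 m, τ = 541 × 2.92 = 1580 N·m clockwise.
Net load moment about support A = 4453 N·m clockwise.
Reaction R at support B is upward at 6.12 m, arm 6.12 m → moment R × 6.12 counterclockwise.
Balancing moments: R × 6.12 = 4453, giving R = 728 N.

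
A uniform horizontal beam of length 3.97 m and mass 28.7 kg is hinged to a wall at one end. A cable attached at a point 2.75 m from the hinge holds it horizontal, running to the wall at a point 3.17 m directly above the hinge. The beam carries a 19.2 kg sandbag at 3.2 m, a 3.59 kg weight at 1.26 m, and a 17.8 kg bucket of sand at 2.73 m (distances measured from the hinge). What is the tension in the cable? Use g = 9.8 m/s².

T ≈ 809 N

Take moments about the hinge.
Beam weight: 28.7 × 9.8 = 281.3 N down at 1.985 m → arm 1.985 m, τ = 281.3 × 1.985 = 558.4 N·m clockwise.
Sandbag: 19.2 × 9.8 = 188.2 N down at 3.2 m → arm 3.2 m, τ = 188.2 × 3.2 = 602.2 N·m clockwise.
Weight: 3.59 × 9.8 = 35.18 N down at 1.26 m → arm 1.26 m, τ = 35.18 × 1.26 = 44.33 N·m clockwise.
Bucket of sand: 17.8 × 9.8 = 174.4 N down at 2.73 m → arm 2.73 m, τ = 174.4 × 2.73 = 476.1 N·m clockwise.
Total clockwise load moment = 1681 N·m.
The cable tension T acts at 2.75 m; only its component perpendicular to the beam, T sinθ, produces torque. sinθ = h/√(h²+d²) = 3.17/√(3.17²+2.75²) = 0.7554.
Setting net torque to zero: T × 2.75 × 0.7554 = 1681 → T = 1681 / 2.077 = 809 N.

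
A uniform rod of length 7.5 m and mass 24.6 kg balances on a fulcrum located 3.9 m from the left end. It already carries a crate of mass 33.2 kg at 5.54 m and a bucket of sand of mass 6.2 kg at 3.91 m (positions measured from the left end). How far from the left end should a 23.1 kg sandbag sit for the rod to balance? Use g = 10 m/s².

x ≈ 1.7 m from the left end

Take moments about the fulcrum (at 3.9 m from the left end).
Beam weight: 24.6 × 10 = 246 N down at 3.75 m → arm 0.15 m, τ = 246 × 0.15 = 36.9 N·m counterclockwise.
Crate: 33.2 × 10 = 332 N down at 5.54 m → arm 1.64 m, τ = 332 × 1.64 = 544.5 N·m clockwise.
Bucket of sand: 6.2 × 10 = 62 N down at 3.91 m → arm 0.01 m, τ = 62 × 0.01 = 0.62 N·m clockwise.
Net moment of existing loads = 508.2 N·m clockwise.
The sandbag weighs 23.1 × 10 = 231 N and must supply an equal counterclockwise moment, so its lever arm about the fulcrum is 508.2 / 231 = 2.2 m.
That puts it at 3.9 − 2.2 = 1.7 m from the left end.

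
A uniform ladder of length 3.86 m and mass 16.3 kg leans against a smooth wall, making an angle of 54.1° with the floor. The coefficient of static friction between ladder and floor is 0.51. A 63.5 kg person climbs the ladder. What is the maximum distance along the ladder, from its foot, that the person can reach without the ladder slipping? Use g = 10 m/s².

About the foot of the ladder:
Ladder weight 16.3×10 = 163 N acts at 1.93 m along the ladder; its horizontal arm is 1.93·cos54.1° = 1.132 m → τ = 184.5 N·m clockwise.
Person weight 63.5×10 = 635 N at distance d → arm d·cos54.1° → τ = 635·d·0.5864 clockwise.
Wall normal N at the top has arm L sinθ = 3.127 m counterclockwise, so Στ = 0 gives N·3.127 = 184.5 + 372.4·d.
ΣFy = 0 ⇒ N_floor = 798 N, so the maximum friction is μ_s·N_floor = 0.51×798 = 407 N. ΣFx = 0 ⇒ N_wall = f, so at the slipping point N = 407 N.
Substituting: 407×3.127 = 184.5 + 372.4·d ⇒ d = (1273 − 184.5) / 372.4 = 2.92 m.

d ≈ 2.92 m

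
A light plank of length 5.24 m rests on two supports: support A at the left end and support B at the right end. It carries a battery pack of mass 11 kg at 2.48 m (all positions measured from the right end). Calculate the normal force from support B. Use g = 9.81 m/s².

Take moments about support A.
Battery pack: 11 × 9.81 = 107.9 N down at 2.48 m → arm 2.76 m, τ = 107.9 × 2.76 = 297.8 N·m clockwise.
Net load moment about support A = 297.8 N·m clockwise.
Reaction R at support B is upward at 0 m, arm 5.24 m → moment R × 5.24 counterclockwise.
Balancing moments: R × 5.24 = 297.8, giving R = 56.8 N.

R_B ≈ 56.8 N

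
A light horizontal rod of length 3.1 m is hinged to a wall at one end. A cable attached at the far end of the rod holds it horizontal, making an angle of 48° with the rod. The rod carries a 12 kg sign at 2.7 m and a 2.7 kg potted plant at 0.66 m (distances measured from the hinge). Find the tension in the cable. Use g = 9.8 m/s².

T ≈ 145 N

Take moments about the hinge.
Sign: 12 × 9.8 = 117.6 N down at 2.7 m → arm 2.7 m, τ = 117.6 × 2.7 = 317.5 N·m clockwise.
Potted plant: 2.7 × 9.8 = 26.46 N down at 0.66 m → arm 0.66 m, τ = 26.46 × 0.66 = 17.46 N·m clockwise.
Total clockwise load moment = 335 N·m.
The cable tension T acts at 3.1 m; only its component perpendicular to the rod, T sinθ, produces torque. sin 48° = 0.7431.
Στ = 0 ⇒ T × 3.1 × 0.7431 = 335 ⇒ T = 335 / 2.304 = 145 N.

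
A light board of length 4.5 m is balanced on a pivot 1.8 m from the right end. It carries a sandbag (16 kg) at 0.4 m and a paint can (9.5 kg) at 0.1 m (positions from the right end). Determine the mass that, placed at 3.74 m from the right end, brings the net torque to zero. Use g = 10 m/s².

m ≈ 19.9 kg

About the pivot (at 1.8 m from the right end):
Sandbag: 16 × 10 = 160 N down at 0.4 m → arm 1.4 m, τ = 160 × 1.4 = 224 N·m clockwise.
Paint can: 9.5 × 10 = 95 N down at 0.1 m → arm 1.7 m, τ = 95 × 1.7 = 161.5 N·m clockwise.
Net moment of known loads = 385.5 N·m clockwise.
An unknown mass m at 3.74 m has arm 1.94 m; its moment is m·g·1.94 counterclockwise.
Setting net torque to zero: m × 10 × 1.94 = 385.5 → m = 385.5 / (10 × 1.94) = 19.9 kg.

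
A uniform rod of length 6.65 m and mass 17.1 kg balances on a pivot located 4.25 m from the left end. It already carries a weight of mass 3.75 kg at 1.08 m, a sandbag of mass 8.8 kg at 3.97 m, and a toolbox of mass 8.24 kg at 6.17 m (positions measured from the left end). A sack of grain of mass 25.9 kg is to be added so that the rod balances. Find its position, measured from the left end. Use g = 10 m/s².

Sum moments about the pivot (at 4.25 m from the left end) (the support reaction has zero arm there).
Beam weight: 17.1 × 10 = 171 N down at 3.325 m → arm 0.925 m, τ = 171 × 0.925 = 158.2 N·m counterclockwise.
Weight: 3.75 × 10 = 37.5 N down at 1.08 m → arm 3.17 m, τ = 37.5 × 3.17 = 118.9 N·m counterclockwise.
Sandbag: 8.8 × 10 = 88 N down at 3.97 m → arm 0.28 m, τ = 88 × 0.28 = 24.64 N·m counterclockwise.
Toolbox: 8.24 × 10 = 82.4 N down at 6.17 m → arm 1.92 m, τ = 82.4 × 1.92 = 158.2 N·m clockwise.
Net moment of existing loads = 143.5 N·m counterclockwise.
The sack of grain weighs 25.9 × 10 = 259 N and must supply an equal clockwise moment, so its lever arm about the pivot is 143.5 / 259 = 0.554 m.
That puts it at 4.25 + 0.554 = 4.8 m from the left end.

x ≈ 4.8 m from the left end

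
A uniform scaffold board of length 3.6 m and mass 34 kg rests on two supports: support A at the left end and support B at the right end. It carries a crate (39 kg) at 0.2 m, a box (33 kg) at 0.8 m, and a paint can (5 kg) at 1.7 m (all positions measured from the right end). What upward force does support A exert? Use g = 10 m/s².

Take moments about support B.
Beam weight: 34 × 10 = 340 N down at 1.8 m → arm 1.8 m, τ = 340 × 1.8 = 612 N·m counterclockwise.
Crate: 39 × 10 = 390 N down at 0.2 m → arm 0.2 m, τ = 390 × 0.2 = 78 N·m counterclockwise.
Box: 33 × 10 = 330 N down at 0.8 m → arm 0.8 m, τ = 330 × 0.8 = 264 N·m counterclockwise.
Paint can: 5 × 10 = 50 N down at 1.7 m → arm 1.7 m, τ = 50 × 1.7 = 85 N·m counterclockwise.
Net load moment about support B = 1039 N·m counterclockwise.
Reaction R at support A is upward at 3.6 m, arm 3.6 m → moment R × 3.6 clockwise.
Balancing moments: R × 3.6 = 1039, giving R = 289 N.

R_A ≈ 289 N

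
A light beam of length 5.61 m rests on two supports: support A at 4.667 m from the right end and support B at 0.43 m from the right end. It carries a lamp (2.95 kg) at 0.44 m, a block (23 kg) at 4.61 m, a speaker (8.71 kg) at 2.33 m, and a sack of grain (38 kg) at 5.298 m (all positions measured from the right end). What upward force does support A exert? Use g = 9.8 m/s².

About support B:
Lamp: 2.95 × 9.8 = 28.91 N down at 0.44 m → arm 0.01 m, τ = 28.91 × 0.01 = 0.2891 N·m counterclockwise.
Block: 23 × 9.8 = 225.4 N down at 4.61 m → arm 4.18 m, τ = 225.4 × 4.18 = 942.2 N·m counterclockwise.
Speaker: 8.71 × 9.8 = 85.36 N down at 2.33 m → arm 1.9 m, τ = 85.36 × 1.9 = 162.2 N·m counterclockwise.
Sack of grain: 38 × 9.8 = 372.4 N down at 5.298 m → arm 4.868 m, τ = 372.4 × 4.868 = 1813 N·m counterclockwise.
Net load moment about support B = 2918 N·m counterclockwise.
Reaction R at support A is upward at 4.667 m, arm 4.237 m → moment R × 4.237 clockwise.
Balancing moments: R × 4.237 = 2918, giving R = 689 N.

R_A ≈ 689 N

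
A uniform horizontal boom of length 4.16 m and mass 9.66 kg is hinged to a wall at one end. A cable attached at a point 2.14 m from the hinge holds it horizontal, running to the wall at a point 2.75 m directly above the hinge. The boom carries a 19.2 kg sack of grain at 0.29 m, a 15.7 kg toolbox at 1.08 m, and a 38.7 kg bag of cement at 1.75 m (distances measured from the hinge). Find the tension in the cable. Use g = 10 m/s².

Sum moments about the hinge (the unknown hinge reaction has zero arm there).
Beam weight: 9.66 × 10 = 96.6 N down at 2.08 m → arm 2.08 m, τ = 96.6 × 2.08 = 200.9 N·m clockwise.
Sack of grain: 19.2 × 10 = 192 N down at 0.29 m → arm 0.29 m, τ = 192 × 0.29 = 55.68 N·m clockwise.
Toolbox: 15.7 × 10 = 157 N down at 1.08 m → arm 1.08 m, τ = 157 × 1.08 = 169.6 N·m clockwise.
Bag of cement: 38.7 × 10 = 387 N down at 1.75 m → arm 1.75 m, τ = 387 × 1.75 = 677.2 N·m clockwise.
Total clockwise load moment = 1103 N·m.
The cable tension T acts at 2.14 m; only its component perpendicular to the boom, T sinθ, produces torque. sinθ = h/√(h²+d²) = 2.75/√(2.75²+2.14²) = 0.7892.
Setting net torque to zero: T × 2.14 × 0.7892 = 1103 → T = 1103 / 1.689 = 653 N.

T ≈ 653 N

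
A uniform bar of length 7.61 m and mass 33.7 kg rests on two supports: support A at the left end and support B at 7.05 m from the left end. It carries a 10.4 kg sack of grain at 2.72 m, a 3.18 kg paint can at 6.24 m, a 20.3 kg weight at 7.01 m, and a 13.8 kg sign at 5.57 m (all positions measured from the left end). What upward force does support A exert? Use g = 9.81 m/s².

Take moments about support B.
Beam weight: 33.7 × 9.81 = 330.6 N down at 3.805 m → arm 3.245 m, τ = 330.6 × 3.245 = 1073 N·m counterclockwise.
Sack of grain: 10.4 × 9.81 = 102 N down at 2.72 m → arm 4.33 m, τ = 102 × 4.33 = 441.7 N·m counterclockwise.
Paint can: 3.18 × 9.81 = 31.2 N down at 6.24 m → arm 0.81 m, τ = 31.2 × 0.81 = 25.27 N·m counterclockwise.
Weight: 20.3 × 9.81 = 199.1 N down at 7.01 m → arm 0.04 m, τ = 199.1 × 0.04 = 7.964 N·m counterclockwise.
Sign: 13.8 × 9.81 = 135.4 N down at 5.57 m → arm 1.48 m, τ = 135.4 × 1.48 = 200.4 N·m counterclockwise.
Net load moment about support B = 1748 N·m counterclockwise.
Reaction R at support A is upward at 0 m, arm 7.05 m → moment R × 7.05 clockwise.
For rotational equilibrium, R × 7.05 = 1748, so R = 248 N.

R_A ≈ 248 N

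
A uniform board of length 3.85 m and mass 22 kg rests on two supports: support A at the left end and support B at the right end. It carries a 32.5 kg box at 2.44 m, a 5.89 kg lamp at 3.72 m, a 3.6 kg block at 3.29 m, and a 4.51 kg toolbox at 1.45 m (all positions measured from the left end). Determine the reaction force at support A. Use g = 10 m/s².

Take moments about support B.
Beam weight: 22 × 10 = 220 N down at 1.925 m → arm 1.925 m, τ = 220 × 1.925 = 423.5 N·m counterclockwise.
Box: 32.5 × 10 = 325 N down at 2.44 m → arm 1.41 m, τ = 325 × 1.41 = 458.2 N·m counterclockwise.
Lamp: 5.89 × 10 = 58.9 N down at 3.72 m → arm 0.13 m, τ = 58.9 × 0.13 = 7.657 N·m counterclockwise.
Block: 3.6 × 10 = 36 N down at 3.29 m → arm 0.56 m, τ = 36 × 0.56 = 20.16 N·m counterclockwise.
Toolbox: 4.51 × 10 = 45.1 N down at 1.45 m → arm 2.4 m, τ = 45.1 × 2.4 = 108.2 N·m counterclockwise.
Net load moment about support B = 1018 N·m counterclockwise.
Reaction R at support A is upward at 0 m, arm 3.85 m → moment R × 3.85 clockwise.
Balancing moments: R × 3.85 = 1018, giving R = 264 N.

R_A ≈ 264 N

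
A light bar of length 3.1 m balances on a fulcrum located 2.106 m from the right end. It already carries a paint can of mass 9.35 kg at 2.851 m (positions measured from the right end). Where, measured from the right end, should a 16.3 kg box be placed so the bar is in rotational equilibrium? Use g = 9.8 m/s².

x ≈ 1.68 m from the right end

Choose the fulcrum (at 2.106 m from the right end) as the axis so the support reaction has zero arm there.
Paint can: 9.35 × 9.8 = 91.63 N down at 2.851 m → arm 0.745 m, τ = 91.63 × 0.745 = 68.26 N·m counterclockwise.
Net moment of existing loads = 68.26 N·m counterclockwise.
The box weighs 16.3 × 9.8 = 159.7 N and must supply an equal clockwise moment, so its lever arm about the fulcrum is 68.26 / 159.7 = 0.427 m.
That puts it at 2.106 − 0.427 = 1.68 m from the right end.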